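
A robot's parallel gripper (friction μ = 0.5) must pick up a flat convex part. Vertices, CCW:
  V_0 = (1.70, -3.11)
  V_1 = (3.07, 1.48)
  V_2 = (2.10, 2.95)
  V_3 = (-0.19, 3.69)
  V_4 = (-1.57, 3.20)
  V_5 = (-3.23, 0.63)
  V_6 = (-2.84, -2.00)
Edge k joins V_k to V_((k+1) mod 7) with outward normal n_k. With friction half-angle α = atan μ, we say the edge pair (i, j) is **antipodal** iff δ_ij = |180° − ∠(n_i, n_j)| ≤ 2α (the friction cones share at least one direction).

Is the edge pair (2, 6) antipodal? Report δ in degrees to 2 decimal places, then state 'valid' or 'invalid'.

α = atan 0.5 = 26.57°;  2α = 53.13°
edge 2: e_2 = (-2.29, +0.74);  n_2 = (+0.3075, +0.9516)
edge 6: e_6 = (+4.54, -1.11);  n_6 = (-0.2375, -0.9714)
∠(n_2, n_6) = 175.83°
δ = |180° − 175.83°| = 4.17°
4.17° ≤ 2α = 53.13°  →  valid

δ = 4.17°, valid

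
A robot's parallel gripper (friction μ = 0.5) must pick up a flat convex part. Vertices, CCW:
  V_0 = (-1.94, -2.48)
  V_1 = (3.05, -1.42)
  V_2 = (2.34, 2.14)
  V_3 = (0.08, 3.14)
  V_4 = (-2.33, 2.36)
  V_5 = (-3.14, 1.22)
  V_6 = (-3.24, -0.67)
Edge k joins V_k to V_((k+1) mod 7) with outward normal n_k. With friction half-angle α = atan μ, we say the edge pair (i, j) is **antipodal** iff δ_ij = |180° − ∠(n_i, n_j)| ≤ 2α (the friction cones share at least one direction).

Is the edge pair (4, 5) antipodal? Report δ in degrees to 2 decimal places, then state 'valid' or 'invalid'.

δ = 147.63°, invalid

α = atan 0.5 = 26.57°;  2α = 53.13°
edge 4: e_4 = (-0.81, -1.14);  n_4 = (-0.8152, +0.5792)
edge 5: e_5 = (-0.10, -1.89);  n_5 = (-0.9986, +0.0528)
∠(n_4, n_5) = 32.37°
δ = |180° − 32.37°| = 147.63°
147.63° > 2α = 53.13°  →  invalid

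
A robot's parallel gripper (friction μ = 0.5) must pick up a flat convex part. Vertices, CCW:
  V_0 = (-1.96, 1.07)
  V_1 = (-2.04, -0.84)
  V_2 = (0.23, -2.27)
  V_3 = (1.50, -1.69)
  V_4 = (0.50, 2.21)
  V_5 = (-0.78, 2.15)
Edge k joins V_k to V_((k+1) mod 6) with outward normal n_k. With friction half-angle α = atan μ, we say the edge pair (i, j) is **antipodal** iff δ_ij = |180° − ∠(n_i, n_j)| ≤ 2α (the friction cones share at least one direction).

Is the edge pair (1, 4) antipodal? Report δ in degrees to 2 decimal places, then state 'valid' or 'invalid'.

δ = 34.89°, valid

α = atan 0.5 = 26.57°;  2α = 53.13°
edge 1: e_1 = (+2.27, -1.43);  n_1 = (-0.5330, -0.8461)
edge 4: e_4 = (-1.28, -0.06);  n_4 = (-0.0468, +0.9989)
∠(n_1, n_4) = 145.11°
δ = |180° − 145.11°| = 34.89°
34.89° ≤ 2α = 53.13°  →  valid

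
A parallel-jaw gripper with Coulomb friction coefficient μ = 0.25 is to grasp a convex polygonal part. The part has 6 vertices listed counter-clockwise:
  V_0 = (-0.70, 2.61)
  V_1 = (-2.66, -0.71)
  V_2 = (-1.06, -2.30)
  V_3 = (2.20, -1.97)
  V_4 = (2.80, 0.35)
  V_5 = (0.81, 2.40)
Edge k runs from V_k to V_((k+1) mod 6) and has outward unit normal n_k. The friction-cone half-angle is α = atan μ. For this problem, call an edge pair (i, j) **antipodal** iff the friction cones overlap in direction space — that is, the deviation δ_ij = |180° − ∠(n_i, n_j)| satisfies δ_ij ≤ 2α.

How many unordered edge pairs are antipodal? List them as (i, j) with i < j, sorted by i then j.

α = atan 0.25 = 14.04°;  2α = 28.07°
n_0 = (-0.8611, +0.5084)
n_1 = (-0.7049, -0.7093)
n_2 = (+0.1007, -0.9949)
n_3 = (+0.9681, -0.2504)
n_4 = (+0.7175, +0.6965)
n_5 = (+0.1377, +0.9905)
  (0,1): δ = 104.26°  ·
  (0,2): δ = 53.66°  ·
  (0,3): δ = 16.06°  ✓
  (0,4): δ = 74.71°  ·
  (0,5): δ = 112.64°  ·
  (1,2): δ = 129.40°  ·
  (1,3): δ = 59.68°  ·
  (1,4): δ = 1.03°  ✓
  (1,5): δ = 36.90°  ·
  (2,3): δ = 110.28°  ·
  (2,4): δ = 51.63°  ·
  (2,5): δ = 13.70°  ✓
  (3,4): δ = 121.35°  ·
  (3,5): δ = 83.42°  ·
  (4,5): δ = 142.07°  ·
antipodal pairs: 3

count = 3; pairs: (0,3), (1,4), (2,5)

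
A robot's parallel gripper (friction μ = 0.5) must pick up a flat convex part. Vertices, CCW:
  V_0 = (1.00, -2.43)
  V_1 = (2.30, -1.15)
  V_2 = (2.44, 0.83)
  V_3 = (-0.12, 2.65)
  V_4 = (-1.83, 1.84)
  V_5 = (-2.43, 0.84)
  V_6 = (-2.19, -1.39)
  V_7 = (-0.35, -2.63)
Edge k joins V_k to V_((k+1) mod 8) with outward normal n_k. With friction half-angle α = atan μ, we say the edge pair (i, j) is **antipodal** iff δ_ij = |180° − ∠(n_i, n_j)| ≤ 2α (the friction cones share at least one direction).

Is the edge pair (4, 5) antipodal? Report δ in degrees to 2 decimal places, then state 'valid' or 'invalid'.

α = atan 0.5 = 26.57°;  2α = 53.13°
edge 4: e_4 = (-0.60, -1.00);  n_4 = (-0.8575, +0.5145)
edge 5: e_5 = (+0.24, -2.23);  n_5 = (-0.9943, -0.1070)
∠(n_4, n_5) = 37.11°
δ = |180° − 37.11°| = 142.89°
142.89° > 2α = 53.13°  →  invalid

δ = 142.89°, invalid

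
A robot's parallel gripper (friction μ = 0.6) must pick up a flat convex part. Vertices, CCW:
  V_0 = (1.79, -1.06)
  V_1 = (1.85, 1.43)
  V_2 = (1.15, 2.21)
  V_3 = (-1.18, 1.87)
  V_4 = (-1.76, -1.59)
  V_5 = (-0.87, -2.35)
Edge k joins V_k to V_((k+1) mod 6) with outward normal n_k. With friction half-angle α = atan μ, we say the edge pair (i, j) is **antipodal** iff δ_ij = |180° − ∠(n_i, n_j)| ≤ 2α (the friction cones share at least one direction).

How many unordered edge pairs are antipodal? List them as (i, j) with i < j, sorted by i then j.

count = 7; pairs: (0,3), (0,4), (1,3), (1,4), (2,4), (2,5), (3,5)

α = atan 0.6 = 30.96°;  2α = 61.93°
n_0 = (+0.9997, -0.0241)
n_1 = (+0.7442, +0.6679)
n_2 = (-0.1444, +0.9895)
n_3 = (-0.9862, +0.1653)
n_4 = (-0.6494, -0.7605)
n_5 = (+0.4364, -0.8998)
  (0,1): δ = 136.71°  ·
  (0,2): δ = 80.32°  ·
  (0,3): δ = 8.14°  ✓
  (0,4): δ = 50.89°  ✓
  (0,5): δ = 117.25°  ·
  (1,2): δ = 123.60°  ·
  (1,3): δ = 51.42°  ✓
  (1,4): δ = 7.60°  ✓
  (1,5): δ = 73.97°  ·
  (2,3): δ = 107.82°  ·
  (2,4): δ = 48.80°  ✓
  (2,5): δ = 17.57°  ✓
  (3,4): δ = 120.98°  ·
  (3,5): δ = 54.61°  ✓
  (4,5): δ = 113.63°  ·
antipodal pairs: 7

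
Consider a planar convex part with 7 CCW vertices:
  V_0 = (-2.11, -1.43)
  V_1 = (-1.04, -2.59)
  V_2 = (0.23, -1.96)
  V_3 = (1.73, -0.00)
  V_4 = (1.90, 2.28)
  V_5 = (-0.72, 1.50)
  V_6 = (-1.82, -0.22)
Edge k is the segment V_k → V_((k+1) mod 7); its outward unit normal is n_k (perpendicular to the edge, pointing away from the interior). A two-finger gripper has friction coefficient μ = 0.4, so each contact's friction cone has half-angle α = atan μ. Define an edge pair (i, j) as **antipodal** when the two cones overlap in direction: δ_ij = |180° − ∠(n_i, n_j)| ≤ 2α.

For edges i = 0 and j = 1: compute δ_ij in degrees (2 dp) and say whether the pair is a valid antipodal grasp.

α = atan 0.4 = 21.80°;  2α = 43.60°
edge 0: e_0 = (+1.07, -1.16);  n_0 = (-0.7350, -0.6780)
edge 1: e_1 = (+1.27, +0.63);  n_1 = (+0.4444, -0.8958)
∠(n_0, n_1) = 73.70°
δ = |180° − 73.70°| = 106.30°
106.30° > 2α = 43.60°  →  invalid

δ = 106.30°, invalid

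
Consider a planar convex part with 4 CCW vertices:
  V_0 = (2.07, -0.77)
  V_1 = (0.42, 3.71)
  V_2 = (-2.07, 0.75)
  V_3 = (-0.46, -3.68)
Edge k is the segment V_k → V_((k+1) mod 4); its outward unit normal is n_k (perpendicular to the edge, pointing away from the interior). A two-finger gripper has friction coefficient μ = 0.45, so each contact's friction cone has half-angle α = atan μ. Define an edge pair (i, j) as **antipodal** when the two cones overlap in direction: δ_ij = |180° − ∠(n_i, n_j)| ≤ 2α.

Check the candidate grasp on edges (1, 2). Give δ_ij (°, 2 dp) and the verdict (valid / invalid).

α = atan 0.45 = 24.23°;  2α = 48.46°
edge 1: e_1 = (-2.49, -2.96);  n_1 = (-0.7652, +0.6437)
edge 2: e_2 = (+1.61, -4.43);  n_2 = (-0.9399, -0.3416)
∠(n_1, n_2) = 60.04°
δ = |180° − 60.04°| = 119.96°
119.96° > 2α = 48.46°  →  invalid

δ = 119.96°, invalid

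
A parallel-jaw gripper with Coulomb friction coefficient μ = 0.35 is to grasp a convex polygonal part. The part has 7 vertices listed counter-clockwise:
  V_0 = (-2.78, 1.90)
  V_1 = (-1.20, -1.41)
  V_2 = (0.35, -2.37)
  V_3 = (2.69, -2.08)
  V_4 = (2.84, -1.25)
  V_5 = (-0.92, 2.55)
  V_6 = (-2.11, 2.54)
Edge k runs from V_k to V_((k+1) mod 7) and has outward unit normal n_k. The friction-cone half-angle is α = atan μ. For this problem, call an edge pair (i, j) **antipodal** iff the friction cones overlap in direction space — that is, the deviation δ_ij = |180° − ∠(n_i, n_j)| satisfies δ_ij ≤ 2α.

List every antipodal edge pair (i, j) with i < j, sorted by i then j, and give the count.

count = 7; pairs: (0,3), (0,4), (1,4), (1,5), (2,5), (2,6), (3,6)

α = atan 0.35 = 19.29°;  2α = 38.58°
n_0 = (-0.9025, -0.4308)
n_1 = (-0.5265, -0.8501)
n_2 = (+0.1230, -0.9924)
n_3 = (+0.9841, -0.1778)
n_4 = (+0.7108, +0.7034)
n_5 = (-0.0084, +1.0000)
n_6 = (-0.6907, +0.7231)
  (0,1): δ = 147.29°  ·
  (0,2): δ = 108.45°  ·
  (0,3): δ = 35.76°  ✓
  (0,4): δ = 19.18°  ✓
  (0,5): δ = 64.96°  ·
  (0,6): δ = 108.17°  ·
  (1,2): δ = 141.16°  ·
  (1,3): δ = 68.47°  ·
  (1,4): δ = 13.53°  ✓
  (1,5): δ = 32.25°  ✓
  (1,6): δ = 75.46°  ·
  (2,3): δ = 107.31°  ·
  (2,4): δ = 52.37°  ·
  (2,5): δ = 6.58°  ✓
  (2,6): δ = 36.62°  ✓
  (3,4): δ = 125.06°  ·
  (3,5): δ = 79.27°  ·
  (3,6): δ = 36.07°  ✓
  (4,5): δ = 134.22°  ·
  (4,6): δ = 91.01°  ·
  (5,6): δ = 136.79°  ·
antipodal pairs: 7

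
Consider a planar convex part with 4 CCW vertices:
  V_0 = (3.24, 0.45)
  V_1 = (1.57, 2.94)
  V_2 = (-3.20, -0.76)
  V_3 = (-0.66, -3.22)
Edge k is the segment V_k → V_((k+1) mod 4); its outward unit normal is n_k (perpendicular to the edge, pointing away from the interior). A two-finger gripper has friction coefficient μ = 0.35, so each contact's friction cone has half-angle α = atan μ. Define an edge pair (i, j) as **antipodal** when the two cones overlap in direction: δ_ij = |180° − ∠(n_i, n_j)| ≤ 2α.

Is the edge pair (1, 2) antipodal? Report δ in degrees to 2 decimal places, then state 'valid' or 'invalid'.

α = atan 0.35 = 19.29°;  2α = 38.58°
edge 1: e_1 = (-4.77, -3.70);  n_1 = (-0.6129, +0.7902)
edge 2: e_2 = (+2.54, -2.46);  n_2 = (-0.6957, -0.7183)
∠(n_1, n_2) = 98.12°
δ = |180° − 98.12°| = 81.88°
81.88° > 2α = 38.58°  →  invalid

δ = 81.88°, invalid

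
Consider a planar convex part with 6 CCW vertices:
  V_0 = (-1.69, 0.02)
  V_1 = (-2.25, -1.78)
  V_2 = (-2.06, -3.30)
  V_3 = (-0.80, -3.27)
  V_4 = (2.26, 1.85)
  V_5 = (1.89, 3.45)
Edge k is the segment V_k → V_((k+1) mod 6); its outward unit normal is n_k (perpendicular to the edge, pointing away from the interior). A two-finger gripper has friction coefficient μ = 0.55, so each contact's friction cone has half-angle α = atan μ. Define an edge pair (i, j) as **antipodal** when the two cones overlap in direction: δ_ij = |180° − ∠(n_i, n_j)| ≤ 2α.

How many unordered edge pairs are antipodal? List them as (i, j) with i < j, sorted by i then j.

count = 6; pairs: (0,3), (0,4), (1,3), (1,4), (2,5), (3,5)

α = atan 0.55 = 28.81°;  2α = 57.62°
n_0 = (-0.9549, +0.2971)
n_1 = (-0.9923, -0.1240)
n_2 = (+0.0238, -0.9997)
n_3 = (+0.8584, -0.5130)
n_4 = (+0.9743, +0.2253)
n_5 = (-0.6918, +0.7221)
  (0,1): δ = 155.59°  ·
  (0,2): δ = 71.35°  ·
  (0,3): δ = 13.58°  ✓
  (0,4): δ = 30.30°  ✓
  (0,5): δ = 151.06°  ·
  (1,2): δ = 95.76°  ·
  (1,3): δ = 37.99°  ✓
  (1,4): δ = 5.90°  ✓
  (1,5): δ = 126.65°  ·
  (2,3): δ = 122.23°  ·
  (2,4): δ = 78.34°  ·
  (2,5): δ = 42.41°  ✓
  (3,4): δ = 136.11°  ·
  (3,5): δ = 15.36°  ✓
  (4,5): δ = 59.25°  ·
antipodal pairs: 6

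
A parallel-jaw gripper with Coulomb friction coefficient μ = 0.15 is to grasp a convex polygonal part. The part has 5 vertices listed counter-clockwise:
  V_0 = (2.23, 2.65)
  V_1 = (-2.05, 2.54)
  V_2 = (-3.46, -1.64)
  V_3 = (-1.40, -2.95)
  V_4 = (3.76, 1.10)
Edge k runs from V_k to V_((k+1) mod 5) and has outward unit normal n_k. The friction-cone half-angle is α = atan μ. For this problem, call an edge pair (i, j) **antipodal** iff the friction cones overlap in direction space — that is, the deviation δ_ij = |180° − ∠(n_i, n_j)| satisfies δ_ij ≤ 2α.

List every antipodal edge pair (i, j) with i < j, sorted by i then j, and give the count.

α = atan 0.15 = 8.53°;  2α = 17.06°
n_0 = (-0.0257, +0.9997)
n_1 = (-0.9475, +0.3196)
n_2 = (-0.5366, -0.8438)
n_3 = (+0.6174, -0.7866)
n_4 = (+0.7117, +0.7025)
  (0,1): δ = 110.11°  ·
  (0,2): δ = 33.93°  ·
  (0,3): δ = 36.66°  ·
  (0,4): δ = 133.16°  ·
  (1,2): δ = 103.81°  ·
  (1,3): δ = 33.23°  ·
  (1,4): δ = 63.27°  ·
  (2,3): δ = 109.42°  ·
  (2,4): δ = 12.92°  ✓
  (3,4): δ = 83.50°  ·
antipodal pairs: 1

count = 1; pairs: (2,4)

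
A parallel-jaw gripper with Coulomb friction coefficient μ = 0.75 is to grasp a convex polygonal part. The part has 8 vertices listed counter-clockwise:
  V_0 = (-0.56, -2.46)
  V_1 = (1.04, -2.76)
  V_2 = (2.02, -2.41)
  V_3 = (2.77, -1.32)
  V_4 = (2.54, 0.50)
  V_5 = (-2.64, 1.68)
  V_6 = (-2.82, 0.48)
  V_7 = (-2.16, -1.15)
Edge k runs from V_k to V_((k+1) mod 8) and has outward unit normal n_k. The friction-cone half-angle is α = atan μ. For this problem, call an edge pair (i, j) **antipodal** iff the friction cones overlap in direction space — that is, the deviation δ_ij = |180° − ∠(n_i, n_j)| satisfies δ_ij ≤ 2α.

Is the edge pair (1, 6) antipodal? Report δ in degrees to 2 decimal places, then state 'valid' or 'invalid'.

α = atan 0.75 = 36.87°;  2α = 73.74°
edge 1: e_1 = (+0.98, +0.35);  n_1 = (+0.3363, -0.9417)
edge 6: e_6 = (+0.66, -1.63);  n_6 = (-0.9269, -0.3753)
∠(n_1, n_6) = 87.61°
δ = |180° − 87.61°| = 92.39°
92.39° > 2α = 73.74°  →  invalid

δ = 92.39°, invalid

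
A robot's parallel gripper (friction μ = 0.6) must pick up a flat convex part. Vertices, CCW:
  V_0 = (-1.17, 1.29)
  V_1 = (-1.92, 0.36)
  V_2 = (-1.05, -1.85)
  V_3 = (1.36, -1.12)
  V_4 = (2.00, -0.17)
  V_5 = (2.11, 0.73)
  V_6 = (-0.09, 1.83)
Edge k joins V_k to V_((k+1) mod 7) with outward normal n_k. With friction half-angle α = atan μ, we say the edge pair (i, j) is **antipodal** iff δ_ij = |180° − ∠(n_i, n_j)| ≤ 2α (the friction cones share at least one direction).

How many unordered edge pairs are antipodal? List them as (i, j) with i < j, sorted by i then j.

α = atan 0.6 = 30.96°;  2α = 61.93°
n_0 = (-0.7784, +0.6278)
n_1 = (-0.9305, -0.3663)
n_2 = (+0.2899, -0.9571)
n_3 = (+0.8294, -0.5587)
n_4 = (+0.9926, -0.1213)
n_5 = (+0.4472, +0.8944)
n_6 = (-0.4472, +0.8944)
  (0,1): δ = 119.63°  ·
  (0,2): δ = 34.26°  ✓
  (0,3): δ = 4.92°  ✓
  (0,4): δ = 31.92°  ✓
  (0,5): δ = 102.32°  ·
  (0,6): δ = 155.45°  ·
  (1,2): δ = 94.64°  ·
  (1,3): δ = 55.46°  ✓
  (1,4): δ = 28.46°  ✓
  (1,5): δ = 41.95°  ✓
  (1,6): δ = 95.08°  ·
  (2,3): δ = 140.82°  ·
  (2,4): δ = 113.82°  ·
  (2,5): δ = 43.42°  ✓
  (2,6): δ = 9.71°  ✓
  (3,4): δ = 153.00°  ·
  (3,5): δ = 82.60°  ·
  (3,6): δ = 29.47°  ✓
  (4,5): δ = 109.60°  ·
  (4,6): δ = 56.47°  ✓
  (5,6): δ = 126.87°  ·
antipodal pairs: 10

count = 10; pairs: (0,2), (0,3), (0,4), (1,3), (1,4), (1,5), (2,5), (2,6), (3,6), (4,6)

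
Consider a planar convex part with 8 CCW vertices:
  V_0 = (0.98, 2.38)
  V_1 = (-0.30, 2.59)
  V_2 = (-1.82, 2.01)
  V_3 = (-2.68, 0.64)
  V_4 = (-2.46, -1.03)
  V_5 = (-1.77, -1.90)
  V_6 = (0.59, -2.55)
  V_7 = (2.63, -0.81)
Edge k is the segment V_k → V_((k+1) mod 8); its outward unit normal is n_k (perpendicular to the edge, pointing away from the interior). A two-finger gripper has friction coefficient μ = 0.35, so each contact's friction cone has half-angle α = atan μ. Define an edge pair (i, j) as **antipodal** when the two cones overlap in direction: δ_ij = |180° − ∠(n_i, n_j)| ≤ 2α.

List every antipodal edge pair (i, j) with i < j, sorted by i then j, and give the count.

count = 6; pairs: (0,5), (1,5), (1,6), (2,6), (3,7), (4,7)

α = atan 0.35 = 19.29°;  2α = 38.58°
n_0 = (+0.1619, +0.9868)
n_1 = (-0.3565, +0.9343)
n_2 = (-0.8470, +0.5317)
n_3 = (-0.9914, -0.1306)
n_4 = (-0.7835, -0.6214)
n_5 = (-0.2655, -0.9641)
n_6 = (+0.6489, -0.7608)
n_7 = (+0.8882, +0.4594)
  (0,1): δ = 149.80°  ·
  (0,2): δ = 112.80°  ·
  (0,3): δ = 73.18°  ·
  (0,4): δ = 42.26°  ·
  (0,5): δ = 6.08°  ✓
  (0,6): δ = 49.78°  ·
  (0,7): δ = 126.67°  ·
  (1,2): δ = 143.00°  ·
  (1,3): δ = 103.38°  ·
  (1,4): δ = 72.47°  ·
  (1,5): δ = 36.28°  ✓
  (1,6): δ = 19.58°  ✓
  (1,7): δ = 96.46°  ·
  (2,3): δ = 140.38°  ·
  (2,4): δ = 109.46°  ·
  (2,5): δ = 73.28°  ·
  (2,6): δ = 17.42°  ✓
  (2,7): δ = 59.47°  ·
  (3,4): δ = 149.09°  ·
  (3,5): δ = 112.90°  ·
  (3,6): δ = 57.04°  ·
  (3,7): δ = 19.85°  ✓
  (4,5): δ = 143.82°  ·
  (4,6): δ = 87.96°  ·
  (4,7): δ = 11.07°  ✓
  (5,6): δ = 124.14°  ·
  (5,7): δ = 47.25°  ·
  (6,7): δ = 103.11°  ·
antipodal pairs: 6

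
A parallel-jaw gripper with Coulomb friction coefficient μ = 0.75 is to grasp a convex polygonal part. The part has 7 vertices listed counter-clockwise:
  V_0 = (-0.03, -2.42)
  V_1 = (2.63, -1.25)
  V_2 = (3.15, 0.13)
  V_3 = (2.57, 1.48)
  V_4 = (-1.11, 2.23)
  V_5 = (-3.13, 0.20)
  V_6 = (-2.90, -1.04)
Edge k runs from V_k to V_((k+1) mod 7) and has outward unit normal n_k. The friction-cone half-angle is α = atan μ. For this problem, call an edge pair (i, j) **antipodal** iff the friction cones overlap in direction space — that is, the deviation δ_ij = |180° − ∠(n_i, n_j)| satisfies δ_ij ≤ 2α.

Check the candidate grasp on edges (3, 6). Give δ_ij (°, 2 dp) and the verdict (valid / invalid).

α = atan 0.75 = 36.87°;  2α = 73.74°
edge 3: e_3 = (-3.68, +0.75);  n_3 = (+0.1997, +0.9799)
edge 6: e_6 = (+2.87, -1.38);  n_6 = (-0.4333, -0.9012)
∠(n_3, n_6) = 165.84°
δ = |180° − 165.84°| = 14.16°
14.16° ≤ 2α = 73.74°  →  valid

δ = 14.16°, valid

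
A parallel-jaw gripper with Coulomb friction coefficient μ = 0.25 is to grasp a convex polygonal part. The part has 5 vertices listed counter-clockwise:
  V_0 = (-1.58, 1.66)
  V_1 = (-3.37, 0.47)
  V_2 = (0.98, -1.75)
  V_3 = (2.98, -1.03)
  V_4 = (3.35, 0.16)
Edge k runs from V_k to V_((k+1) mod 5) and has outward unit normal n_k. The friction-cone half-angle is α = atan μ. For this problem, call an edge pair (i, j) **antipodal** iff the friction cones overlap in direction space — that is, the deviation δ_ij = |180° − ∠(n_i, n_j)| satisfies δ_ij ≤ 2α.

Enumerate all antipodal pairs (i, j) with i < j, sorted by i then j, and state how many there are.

count = 2; pairs: (0,2), (1,4)

α = atan 0.25 = 14.04°;  2α = 28.07°
n_0 = (-0.5536, +0.8328)
n_1 = (-0.4546, -0.8907)
n_2 = (+0.3387, -0.9409)
n_3 = (+0.9549, -0.2969)
n_4 = (+0.2911, +0.9567)
  (0,1): δ = 60.65°  ·
  (0,2): δ = 13.82°  ✓
  (0,3): δ = 39.11°  ·
  (0,4): δ = 129.46°  ·
  (1,2): δ = 133.16°  ·
  (1,3): δ = 80.23°  ·
  (1,4): δ = 10.11°  ✓
  (2,3): δ = 127.07°  ·
  (2,4): δ = 36.72°  ·
  (3,4): δ = 89.65°  ·
antipodal pairs: 2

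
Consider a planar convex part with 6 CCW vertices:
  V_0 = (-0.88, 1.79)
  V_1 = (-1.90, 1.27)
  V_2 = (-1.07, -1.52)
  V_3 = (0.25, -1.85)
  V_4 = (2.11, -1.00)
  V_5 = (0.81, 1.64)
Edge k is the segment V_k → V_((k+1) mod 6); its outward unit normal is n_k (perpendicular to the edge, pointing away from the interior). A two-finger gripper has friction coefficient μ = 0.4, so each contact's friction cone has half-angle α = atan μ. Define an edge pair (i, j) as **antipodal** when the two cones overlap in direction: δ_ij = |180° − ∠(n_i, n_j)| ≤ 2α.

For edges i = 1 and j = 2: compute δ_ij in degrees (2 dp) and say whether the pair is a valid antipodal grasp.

α = atan 0.4 = 21.80°;  2α = 43.60°
edge 1: e_1 = (+0.83, -2.79);  n_1 = (-0.9585, -0.2851)
edge 2: e_2 = (+1.32, -0.33);  n_2 = (-0.2425, -0.9701)
∠(n_1, n_2) = 59.40°
δ = |180° − 59.40°| = 120.60°
120.60° > 2α = 43.60°  →  invalid

δ = 120.60°, invalid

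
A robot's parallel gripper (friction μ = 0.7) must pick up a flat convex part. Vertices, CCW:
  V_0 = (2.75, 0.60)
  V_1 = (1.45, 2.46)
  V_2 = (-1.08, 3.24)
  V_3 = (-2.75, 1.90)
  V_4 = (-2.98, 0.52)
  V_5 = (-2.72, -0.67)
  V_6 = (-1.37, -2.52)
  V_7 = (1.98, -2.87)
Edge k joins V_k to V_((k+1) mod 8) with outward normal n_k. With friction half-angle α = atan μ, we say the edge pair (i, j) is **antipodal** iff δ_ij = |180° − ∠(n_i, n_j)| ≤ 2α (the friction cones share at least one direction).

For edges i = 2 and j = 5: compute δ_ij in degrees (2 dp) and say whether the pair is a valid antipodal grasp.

α = atan 0.7 = 34.99°;  2α = 69.98°
edge 2: e_2 = (-1.67, -1.34);  n_2 = (-0.6258, +0.7800)
edge 5: e_5 = (+1.35, -1.85);  n_5 = (-0.8078, -0.5895)
∠(n_2, n_5) = 87.38°
δ = |180° − 87.38°| = 92.62°
92.62° > 2α = 69.98°  →  invalid

δ = 92.62°, invalid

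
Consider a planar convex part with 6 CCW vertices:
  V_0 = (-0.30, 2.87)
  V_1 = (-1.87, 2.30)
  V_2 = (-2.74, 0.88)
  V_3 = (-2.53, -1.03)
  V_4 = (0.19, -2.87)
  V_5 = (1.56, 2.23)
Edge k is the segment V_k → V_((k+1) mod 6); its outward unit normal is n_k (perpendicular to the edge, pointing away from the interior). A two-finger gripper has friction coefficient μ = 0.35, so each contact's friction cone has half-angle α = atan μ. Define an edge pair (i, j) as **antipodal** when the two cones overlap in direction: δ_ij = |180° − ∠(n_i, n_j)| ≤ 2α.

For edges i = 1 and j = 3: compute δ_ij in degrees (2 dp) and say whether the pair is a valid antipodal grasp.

α = atan 0.35 = 19.29°;  2α = 38.58°
edge 1: e_1 = (-0.87, -1.42);  n_1 = (-0.8527, +0.5224)
edge 3: e_3 = (+2.72, -1.84);  n_3 = (-0.5603, -0.8283)
∠(n_1, n_3) = 87.42°
δ = |180° − 87.42°| = 92.58°
92.58° > 2α = 38.58°  →  invalid

δ = 92.58°, invalid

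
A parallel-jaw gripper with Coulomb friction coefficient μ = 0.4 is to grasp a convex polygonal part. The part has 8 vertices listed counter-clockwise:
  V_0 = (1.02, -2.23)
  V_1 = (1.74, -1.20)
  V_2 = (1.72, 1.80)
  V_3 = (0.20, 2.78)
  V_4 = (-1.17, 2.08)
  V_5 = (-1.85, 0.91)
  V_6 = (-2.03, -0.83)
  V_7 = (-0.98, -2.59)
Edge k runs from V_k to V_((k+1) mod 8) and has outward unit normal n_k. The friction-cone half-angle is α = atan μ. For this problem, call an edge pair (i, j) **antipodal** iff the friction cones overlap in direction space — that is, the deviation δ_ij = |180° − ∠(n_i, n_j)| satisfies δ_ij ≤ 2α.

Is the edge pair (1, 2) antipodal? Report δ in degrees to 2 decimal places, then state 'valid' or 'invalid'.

α = atan 0.4 = 21.80°;  2α = 43.60°
edge 1: e_1 = (-0.02, +3.00);  n_1 = (+1.0000, +0.0067)
edge 2: e_2 = (-1.52, +0.98);  n_2 = (+0.5419, +0.8405)
∠(n_1, n_2) = 56.81°
δ = |180° − 56.81°| = 123.19°
123.19° > 2α = 43.60°  →  invalid

δ = 123.19°, invalid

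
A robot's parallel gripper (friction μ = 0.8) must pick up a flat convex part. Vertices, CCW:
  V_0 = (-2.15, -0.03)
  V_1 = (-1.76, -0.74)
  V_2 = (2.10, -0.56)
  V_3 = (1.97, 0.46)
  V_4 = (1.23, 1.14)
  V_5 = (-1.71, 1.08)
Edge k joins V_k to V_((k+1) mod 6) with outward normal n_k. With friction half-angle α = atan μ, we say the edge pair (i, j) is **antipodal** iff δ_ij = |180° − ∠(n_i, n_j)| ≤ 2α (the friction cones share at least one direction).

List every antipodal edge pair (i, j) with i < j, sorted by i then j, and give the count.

α = atan 0.8 = 38.66°;  2α = 77.32°
n_0 = (-0.8765, -0.4814)
n_1 = (+0.0466, -0.9989)
n_2 = (+0.9920, +0.1264)
n_3 = (+0.6766, +0.7363)
n_4 = (-0.0204, +0.9998)
n_5 = (-0.9296, +0.3685)
  (0,1): δ = 116.11°  ·
  (0,2): δ = 21.52°  ✓
  (0,3): δ = 18.64°  ✓
  (0,4): δ = 62.39°  ✓
  (0,5): δ = 129.60°  ·
  (1,2): δ = 85.41°  ·
  (1,3): δ = 45.25°  ✓
  (1,4): δ = 1.50°  ✓
  (1,5): δ = 65.71°  ✓
  (2,3): δ = 139.84°  ·
  (2,4): δ = 96.09°  ·
  (2,5): δ = 28.89°  ✓
  (3,4): δ = 136.25°  ·
  (3,5): δ = 69.04°  ✓
  (4,5): δ = 112.79°  ·
antipodal pairs: 8

count = 8; pairs: (0,2), (0,3), (0,4), (1,3), (1,4), (1,5), (2,5), (3,5)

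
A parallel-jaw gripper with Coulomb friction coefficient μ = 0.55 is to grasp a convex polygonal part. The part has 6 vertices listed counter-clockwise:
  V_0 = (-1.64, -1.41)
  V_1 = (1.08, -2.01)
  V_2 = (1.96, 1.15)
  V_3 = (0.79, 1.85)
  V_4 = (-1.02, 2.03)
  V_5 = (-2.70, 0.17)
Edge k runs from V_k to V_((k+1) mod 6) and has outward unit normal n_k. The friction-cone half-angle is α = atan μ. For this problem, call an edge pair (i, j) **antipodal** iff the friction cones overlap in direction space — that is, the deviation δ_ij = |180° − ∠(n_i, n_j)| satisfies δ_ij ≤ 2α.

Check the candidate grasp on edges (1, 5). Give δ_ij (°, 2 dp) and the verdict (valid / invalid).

δ = 49.42°, valid

α = atan 0.55 = 28.81°;  2α = 57.62°
edge 1: e_1 = (+0.88, +3.16);  n_1 = (+0.9633, -0.2683)
edge 5: e_5 = (+1.06, -1.58);  n_5 = (-0.8304, -0.5571)
∠(n_1, n_5) = 130.58°
δ = |180° − 130.58°| = 49.42°
49.42° ≤ 2α = 57.62°  →  valid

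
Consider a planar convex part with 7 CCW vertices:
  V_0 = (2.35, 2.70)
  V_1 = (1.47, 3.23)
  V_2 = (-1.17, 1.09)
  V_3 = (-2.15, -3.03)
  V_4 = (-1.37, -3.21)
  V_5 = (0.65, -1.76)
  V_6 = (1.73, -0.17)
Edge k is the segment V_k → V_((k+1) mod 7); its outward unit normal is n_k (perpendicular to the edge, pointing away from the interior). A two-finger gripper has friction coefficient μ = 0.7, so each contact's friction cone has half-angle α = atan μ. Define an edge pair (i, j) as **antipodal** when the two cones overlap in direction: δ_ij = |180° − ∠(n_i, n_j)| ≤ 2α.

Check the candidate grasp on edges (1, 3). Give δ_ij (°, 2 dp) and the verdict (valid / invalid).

α = atan 0.7 = 34.99°;  2α = 69.98°
edge 1: e_1 = (-2.64, -2.14);  n_1 = (-0.6297, +0.7768)
edge 3: e_3 = (+0.78, -0.18);  n_3 = (-0.2249, -0.9744)
∠(n_1, n_3) = 127.98°
δ = |180° − 127.98°| = 52.02°
52.02° ≤ 2α = 69.98°  →  valid

δ = 52.02°, valid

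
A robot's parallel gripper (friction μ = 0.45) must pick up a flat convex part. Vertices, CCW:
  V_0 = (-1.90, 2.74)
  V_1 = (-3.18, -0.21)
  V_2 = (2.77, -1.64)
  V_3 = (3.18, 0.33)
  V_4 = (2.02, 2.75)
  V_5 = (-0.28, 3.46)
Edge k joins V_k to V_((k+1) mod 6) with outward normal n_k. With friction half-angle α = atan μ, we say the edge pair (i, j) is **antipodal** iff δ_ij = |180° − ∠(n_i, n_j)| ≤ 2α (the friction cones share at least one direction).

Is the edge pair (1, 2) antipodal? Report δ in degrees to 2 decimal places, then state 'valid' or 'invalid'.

α = atan 0.45 = 24.23°;  2α = 48.46°
edge 1: e_1 = (+5.95, -1.43);  n_1 = (-0.2337, -0.9723)
edge 2: e_2 = (+0.41, +1.97);  n_2 = (+0.9790, -0.2038)
∠(n_1, n_2) = 91.76°
δ = |180° − 91.76°| = 88.24°
88.24° > 2α = 48.46°  →  invalid

δ = 88.24°, invalid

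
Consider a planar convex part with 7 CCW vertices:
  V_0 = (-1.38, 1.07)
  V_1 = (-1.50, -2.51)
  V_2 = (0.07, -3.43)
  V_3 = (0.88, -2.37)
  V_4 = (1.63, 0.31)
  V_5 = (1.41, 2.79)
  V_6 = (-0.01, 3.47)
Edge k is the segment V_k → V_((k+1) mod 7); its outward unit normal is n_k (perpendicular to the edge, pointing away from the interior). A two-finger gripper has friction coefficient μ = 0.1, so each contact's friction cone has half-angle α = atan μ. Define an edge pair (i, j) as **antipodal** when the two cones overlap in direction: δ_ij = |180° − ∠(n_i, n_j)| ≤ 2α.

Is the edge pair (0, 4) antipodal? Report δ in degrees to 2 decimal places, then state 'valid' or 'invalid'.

α = atan 0.1 = 5.71°;  2α = 11.42°
edge 0: e_0 = (-0.12, -3.58);  n_0 = (-0.9994, +0.0335)
edge 4: e_4 = (-0.22, +2.48);  n_4 = (+0.9961, +0.0884)
∠(n_0, n_4) = 173.01°
δ = |180° − 173.01°| = 6.99°
6.99° ≤ 2α = 11.42°  →  valid

δ = 6.99°, valid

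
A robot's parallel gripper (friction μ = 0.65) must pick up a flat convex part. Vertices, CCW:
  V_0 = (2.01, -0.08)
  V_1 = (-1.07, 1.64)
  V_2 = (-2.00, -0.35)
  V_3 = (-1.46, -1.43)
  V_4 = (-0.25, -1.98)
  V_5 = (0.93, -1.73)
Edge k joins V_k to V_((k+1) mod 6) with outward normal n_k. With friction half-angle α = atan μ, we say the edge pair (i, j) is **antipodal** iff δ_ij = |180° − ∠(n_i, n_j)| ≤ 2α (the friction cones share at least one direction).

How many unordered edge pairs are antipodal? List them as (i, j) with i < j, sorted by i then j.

α = atan 0.65 = 33.02°;  2α = 66.05°
n_0 = (+0.4876, +0.8731)
n_1 = (-0.9060, +0.4234)
n_2 = (-0.8944, -0.4472)
n_3 = (-0.4138, -0.9104)
n_4 = (+0.2073, -0.9783)
n_5 = (+0.8367, -0.5477)
  (0,1): δ = 85.87°  ·
  (0,2): δ = 34.25°  ✓
  (0,3): δ = 4.74°  ✓
  (0,4): δ = 41.14°  ✓
  (0,5): δ = 85.97°  ·
  (1,2): δ = 128.39°  ·
  (1,3): δ = 89.40°  ·
  (1,4): δ = 52.99°  ✓
  (1,5): δ = 8.16°  ✓
  (2,3): δ = 141.01°  ·
  (2,4): δ = 104.60°  ·
  (2,5): δ = 59.77°  ✓
  (3,4): δ = 143.59°  ·
  (3,5): δ = 98.76°  ·
  (4,5): δ = 135.17°  ·
antipodal pairs: 6

count = 6; pairs: (0,2), (0,3), (0,4), (1,4), (1,5), (2,5)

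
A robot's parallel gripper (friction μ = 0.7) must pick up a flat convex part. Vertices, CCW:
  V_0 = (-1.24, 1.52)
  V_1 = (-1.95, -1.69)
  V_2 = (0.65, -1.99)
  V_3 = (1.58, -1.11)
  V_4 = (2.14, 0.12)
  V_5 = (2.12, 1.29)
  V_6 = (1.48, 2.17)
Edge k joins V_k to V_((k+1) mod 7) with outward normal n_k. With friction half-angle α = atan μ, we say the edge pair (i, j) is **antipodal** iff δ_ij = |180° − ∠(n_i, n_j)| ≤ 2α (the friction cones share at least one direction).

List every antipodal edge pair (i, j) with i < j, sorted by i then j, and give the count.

count = 8; pairs: (0,2), (0,3), (0,4), (0,5), (1,5), (1,6), (2,6), (3,6)

α = atan 0.7 = 34.99°;  2α = 69.98°
n_0 = (-0.9764, +0.2160)
n_1 = (-0.1146, -0.9934)
n_2 = (+0.6873, -0.7264)
n_3 = (+0.9101, -0.4144)
n_4 = (+0.9999, +0.0171)
n_5 = (+0.8087, +0.5882)
n_6 = (-0.2324, +0.9726)
  (0,1): δ = 84.11°  ·
  (0,2): δ = 34.11°  ✓
  (0,3): δ = 12.01°  ✓
  (0,4): δ = 13.45°  ✓
  (0,5): δ = 48.50°  ✓
  (0,6): δ = 115.91°  ·
  (1,2): δ = 130.00°  ·
  (1,3): δ = 107.90°  ·
  (1,4): δ = 82.44°  ·
  (1,5): δ = 47.39°  ✓
  (1,6): δ = 20.02°  ✓
  (2,3): δ = 157.90°  ·
  (2,4): δ = 132.44°  ·
  (2,5): δ = 97.39°  ·
  (2,6): δ = 29.98°  ✓
  (3,4): δ = 154.54°  ·
  (3,5): δ = 119.49°  ·
  (3,6): δ = 52.08°  ✓
  (4,5): δ = 144.95°  ·
  (4,6): δ = 77.54°  ·
  (5,6): δ = 112.59°  ·
antipodal pairs: 8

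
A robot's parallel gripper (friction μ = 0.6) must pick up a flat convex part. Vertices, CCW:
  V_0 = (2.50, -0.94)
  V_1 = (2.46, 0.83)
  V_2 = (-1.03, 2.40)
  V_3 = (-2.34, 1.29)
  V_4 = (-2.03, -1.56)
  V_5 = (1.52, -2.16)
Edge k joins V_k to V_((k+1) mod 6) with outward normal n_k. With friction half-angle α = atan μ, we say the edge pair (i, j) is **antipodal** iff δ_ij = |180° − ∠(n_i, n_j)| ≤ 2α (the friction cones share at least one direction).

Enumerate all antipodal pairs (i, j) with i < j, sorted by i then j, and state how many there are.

count = 7; pairs: (0,2), (0,3), (1,3), (1,4), (2,4), (2,5), (3,5)

α = atan 0.6 = 30.96°;  2α = 61.93°
n_0 = (+0.9997, +0.0226)
n_1 = (+0.4103, +0.9120)
n_2 = (-0.6465, +0.7629)
n_3 = (-0.9941, -0.1081)
n_4 = (-0.1667, -0.9860)
n_5 = (+0.7796, -0.6263)
  (0,1): δ = 115.52°  ·
  (0,2): δ = 51.02°  ✓
  (0,3): δ = 4.91°  ✓
  (0,4): δ = 79.11°  ·
  (0,5): δ = 139.93°  ·
  (1,2): δ = 115.50°  ·
  (1,3): δ = 59.57°  ✓
  (1,4): δ = 14.63°  ✓
  (1,5): δ = 75.45°  ·
  (2,3): δ = 124.07°  ·
  (2,4): δ = 49.87°  ✓
  (2,5): δ = 10.95°  ✓
  (3,4): δ = 105.80°  ·
  (3,5): δ = 44.98°  ✓
  (4,5): δ = 119.18°  ·
antipodal pairs: 7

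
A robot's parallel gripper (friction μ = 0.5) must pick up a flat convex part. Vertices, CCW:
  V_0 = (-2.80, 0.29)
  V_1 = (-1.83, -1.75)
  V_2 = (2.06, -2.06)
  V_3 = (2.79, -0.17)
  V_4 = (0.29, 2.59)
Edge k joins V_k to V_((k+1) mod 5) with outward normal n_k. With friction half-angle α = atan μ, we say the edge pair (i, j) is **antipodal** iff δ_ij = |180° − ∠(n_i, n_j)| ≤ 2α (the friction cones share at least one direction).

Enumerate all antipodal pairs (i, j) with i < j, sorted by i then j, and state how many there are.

α = atan 0.5 = 26.57°;  2α = 53.13°
n_0 = (-0.9031, -0.4294)
n_1 = (-0.0794, -0.9968)
n_2 = (+0.9328, -0.3603)
n_3 = (+0.7412, +0.6713)
n_4 = (-0.5971, +0.8022)
  (0,1): δ = 119.99°  ·
  (0,2): δ = 46.55°  ✓
  (0,3): δ = 16.74°  ✓
  (0,4): δ = 101.23°  ·
  (1,2): δ = 106.56°  ·
  (1,3): δ = 43.27°  ✓
  (1,4): δ = 41.22°  ✓
  (2,3): δ = 116.71°  ·
  (2,4): δ = 32.22°  ✓
  (3,4): δ = 95.51°  ·
antipodal pairs: 5

count = 5; pairs: (0,2), (0,3), (1,3), (1,4), (2,4)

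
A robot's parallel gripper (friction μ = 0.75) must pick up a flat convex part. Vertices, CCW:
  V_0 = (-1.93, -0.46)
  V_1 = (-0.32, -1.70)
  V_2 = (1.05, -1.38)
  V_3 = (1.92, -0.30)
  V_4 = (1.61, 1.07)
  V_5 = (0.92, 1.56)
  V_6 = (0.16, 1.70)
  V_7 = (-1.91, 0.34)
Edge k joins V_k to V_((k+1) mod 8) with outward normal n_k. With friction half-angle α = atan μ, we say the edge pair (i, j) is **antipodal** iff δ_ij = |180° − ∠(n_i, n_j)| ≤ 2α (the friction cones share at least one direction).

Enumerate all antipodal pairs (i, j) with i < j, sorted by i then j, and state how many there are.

α = atan 0.75 = 36.87°;  2α = 73.74°
n_0 = (-0.6102, -0.7923)
n_1 = (+0.2275, -0.9738)
n_2 = (+0.7788, -0.6273)
n_3 = (+0.9753, +0.2207)
n_4 = (+0.5790, +0.8153)
n_5 = (+0.1812, +0.9835)
n_6 = (-0.5491, +0.8358)
n_7 = (-0.9997, +0.0250)
  (0,1): δ = 129.25°  ·
  (0,2): δ = 91.25°  ·
  (0,3): δ = 39.65°  ✓
  (0,4): δ = 2.22°  ✓
  (0,5): δ = 27.17°  ✓
  (0,6): δ = 70.91°  ✓
  (0,7): δ = 126.17°  ·
  (1,2): δ = 142.00°  ·
  (1,3): δ = 90.40°  ·
  (1,4): δ = 48.53°  ✓
  (1,5): δ = 23.58°  ✓
  (1,6): δ = 20.16°  ✓
  (1,7): δ = 75.42°  ·
  (2,3): δ = 128.40°  ·
  (2,4): δ = 86.53°  ·
  (2,5): δ = 61.58°  ✓
  (2,6): δ = 17.84°  ✓
  (2,7): δ = 37.42°  ✓
  (3,4): δ = 138.13°  ·
  (3,5): δ = 113.19°  ·
  (3,6): δ = 69.44°  ✓
  (3,7): δ = 14.18°  ✓
  (4,5): δ = 155.06°  ·
  (4,6): δ = 111.31°  ·
  (4,7): δ = 56.05°  ✓
  (5,6): δ = 136.26°  ·
  (5,7): δ = 80.99°  ·
  (6,7): δ = 124.74°  ·
antipodal pairs: 13

count = 13; pairs: (0,3), (0,4), (0,5), (0,6), (1,4), (1,5), (1,6), (2,5), (2,6), (2,7), (3,6), (3,7), (4,7)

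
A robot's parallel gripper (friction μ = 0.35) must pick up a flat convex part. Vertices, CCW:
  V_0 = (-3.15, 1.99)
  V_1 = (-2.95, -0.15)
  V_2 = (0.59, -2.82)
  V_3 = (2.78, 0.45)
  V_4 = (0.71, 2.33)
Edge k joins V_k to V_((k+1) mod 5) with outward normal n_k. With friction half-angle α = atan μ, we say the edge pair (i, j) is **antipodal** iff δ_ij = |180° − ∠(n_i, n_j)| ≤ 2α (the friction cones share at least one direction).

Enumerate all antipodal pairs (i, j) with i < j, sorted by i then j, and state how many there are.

count = 1; pairs: (1,3)

α = atan 0.35 = 19.29°;  2α = 38.58°
n_0 = (-0.9957, -0.0931)
n_1 = (-0.6022, -0.7984)
n_2 = (+0.8309, -0.5565)
n_3 = (+0.6723, +0.7403)
n_4 = (-0.0877, +0.9961)
  (0,1): δ = 132.36°  ·
  (0,2): δ = 39.15°  ·
  (0,3): δ = 42.41°  ·
  (0,4): δ = 89.69°  ·
  (1,2): δ = 86.79°  ·
  (1,3): δ = 5.22°  ✓
  (1,4): δ = 42.06°  ·
  (2,3): δ = 98.43°  ·
  (2,4): δ = 51.16°  ·
  (3,4): δ = 132.72°  ·
antipodal pairs: 1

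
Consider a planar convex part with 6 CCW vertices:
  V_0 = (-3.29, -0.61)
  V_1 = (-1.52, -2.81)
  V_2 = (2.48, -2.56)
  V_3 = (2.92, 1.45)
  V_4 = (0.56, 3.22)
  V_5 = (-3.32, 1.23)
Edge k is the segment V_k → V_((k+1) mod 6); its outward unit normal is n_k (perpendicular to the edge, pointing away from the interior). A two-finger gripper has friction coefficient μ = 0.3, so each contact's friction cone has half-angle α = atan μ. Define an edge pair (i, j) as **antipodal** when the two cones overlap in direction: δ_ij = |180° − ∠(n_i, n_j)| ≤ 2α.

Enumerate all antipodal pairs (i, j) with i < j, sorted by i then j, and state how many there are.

count = 3; pairs: (0,3), (1,4), (2,5)

α = atan 0.3 = 16.70°;  2α = 33.40°
n_0 = (-0.7791, -0.6269)
n_1 = (+0.0624, -0.9981)
n_2 = (+0.9940, -0.1091)
n_3 = (+0.6000, +0.8000)
n_4 = (-0.4564, +0.8898)
n_5 = (-0.9999, -0.0163)
  (0,1): δ = 125.24°  ·
  (0,2): δ = 45.08°  ·
  (0,3): δ = 14.31°  ✓
  (0,4): δ = 78.33°  ·
  (0,5): δ = 142.12°  ·
  (1,2): δ = 99.84°  ·
  (1,3): δ = 40.45°  ·
  (1,4): δ = 23.58°  ✓
  (1,5): δ = 87.36°  ·
  (2,3): δ = 120.61°  ·
  (2,4): δ = 56.59°  ·
  (2,5): δ = 7.20°  ✓
  (3,4): δ = 115.98°  ·
  (3,5): δ = 52.20°  ·
  (4,5): δ = 116.22°  ·
antipodal pairs: 3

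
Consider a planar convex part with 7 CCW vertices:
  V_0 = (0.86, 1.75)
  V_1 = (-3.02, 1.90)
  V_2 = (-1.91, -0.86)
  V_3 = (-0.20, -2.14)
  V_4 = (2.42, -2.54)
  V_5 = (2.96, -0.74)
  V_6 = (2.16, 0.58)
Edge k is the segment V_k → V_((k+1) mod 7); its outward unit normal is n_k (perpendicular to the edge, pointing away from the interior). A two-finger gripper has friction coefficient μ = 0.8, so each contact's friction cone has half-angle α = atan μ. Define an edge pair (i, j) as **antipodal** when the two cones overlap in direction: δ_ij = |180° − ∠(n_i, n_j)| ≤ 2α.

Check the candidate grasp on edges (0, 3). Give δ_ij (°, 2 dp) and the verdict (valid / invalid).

δ = 6.47°, valid

α = atan 0.8 = 38.66°;  2α = 77.32°
edge 0: e_0 = (-3.88, +0.15);  n_0 = (+0.0386, +0.9993)
edge 3: e_3 = (+2.62, -0.40);  n_3 = (-0.1509, -0.9885)
∠(n_0, n_3) = 173.53°
δ = |180° − 173.53°| = 6.47°
6.47° ≤ 2α = 77.32°  →  valid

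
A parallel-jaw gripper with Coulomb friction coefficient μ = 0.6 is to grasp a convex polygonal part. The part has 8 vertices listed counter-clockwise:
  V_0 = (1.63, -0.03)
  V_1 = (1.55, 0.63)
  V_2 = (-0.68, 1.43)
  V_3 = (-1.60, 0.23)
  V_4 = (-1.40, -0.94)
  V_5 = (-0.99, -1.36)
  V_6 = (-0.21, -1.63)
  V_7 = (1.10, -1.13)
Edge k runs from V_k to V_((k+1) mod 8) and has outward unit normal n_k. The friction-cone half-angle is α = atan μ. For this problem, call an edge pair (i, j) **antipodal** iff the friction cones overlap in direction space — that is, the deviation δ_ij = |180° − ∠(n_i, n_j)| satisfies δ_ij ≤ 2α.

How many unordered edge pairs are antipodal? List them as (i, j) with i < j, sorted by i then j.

count = 10; pairs: (0,2), (0,3), (0,4), (1,3), (1,4), (1,5), (1,6), (2,6), (2,7), (3,7)

α = atan 0.6 = 30.96°;  2α = 61.93°
n_0 = (+0.9927, +0.1203)
n_1 = (+0.3377, +0.9413)
n_2 = (-0.7936, +0.6084)
n_3 = (-0.9857, -0.1685)
n_4 = (-0.7156, -0.6985)
n_5 = (-0.3271, -0.9450)
n_6 = (+0.3566, -0.9343)
n_7 = (+0.9009, -0.4341)
  (0,1): δ = 116.65°  ·
  (0,2): δ = 44.39°  ✓
  (0,3): δ = 2.79°  ✓
  (0,4): δ = 37.40°  ✓
  (0,5): δ = 64.00°  ·
  (0,6): δ = 103.98°  ·
  (0,7): δ = 147.36°  ·
  (1,2): δ = 107.74°  ·
  (1,3): δ = 60.56°  ✓
  (1,4): δ = 25.96°  ✓
  (1,5): δ = 0.64°  ✓
  (1,6): δ = 40.63°  ✓
  (1,7): δ = 84.01°  ·
  (2,3): δ = 132.82°  ·
  (2,4): δ = 98.21°  ·
  (2,5): δ = 71.62°  ·
  (2,6): δ = 31.63°  ✓
  (2,7): δ = 11.75°  ✓
  (3,4): δ = 145.39°  ·
  (3,5): δ = 118.79°  ·
  (3,6): δ = 78.81°  ·
  (3,7): δ = 35.43°  ✓
  (4,5): δ = 153.40°  ·
  (4,6): δ = 113.42°  ·
  (4,7): δ = 70.04°  ·
  (5,6): δ = 140.02°  ·
  (5,7): δ = 96.63°  ·
  (6,7): δ = 136.62°  ·
antipodal pairs: 10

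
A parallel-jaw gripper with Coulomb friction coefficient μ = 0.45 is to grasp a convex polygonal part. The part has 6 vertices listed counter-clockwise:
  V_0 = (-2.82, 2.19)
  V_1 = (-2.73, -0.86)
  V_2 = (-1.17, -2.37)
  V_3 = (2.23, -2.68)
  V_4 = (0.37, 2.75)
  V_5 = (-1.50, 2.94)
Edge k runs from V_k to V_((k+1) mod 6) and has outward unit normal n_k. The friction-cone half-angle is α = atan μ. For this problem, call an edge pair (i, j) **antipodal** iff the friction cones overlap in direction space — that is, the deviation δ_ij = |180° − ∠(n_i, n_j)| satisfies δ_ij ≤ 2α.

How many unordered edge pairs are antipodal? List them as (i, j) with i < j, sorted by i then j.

count = 5; pairs: (0,3), (1,3), (1,4), (2,4), (2,5)

α = atan 0.45 = 24.23°;  2α = 48.46°
n_0 = (-0.9996, -0.0295)
n_1 = (-0.6955, -0.7185)
n_2 = (-0.0908, -0.9959)
n_3 = (+0.9460, +0.3241)
n_4 = (+0.1011, +0.9949)
n_5 = (-0.4940, +0.8695)
  (0,1): δ = 135.76°  ·
  (0,2): δ = 96.90°  ·
  (0,3): δ = 17.22°  ✓
  (0,4): δ = 82.51°  ·
  (0,5): δ = 117.91°  ·
  (1,2): δ = 141.14°  ·
  (1,3): δ = 27.02°  ✓
  (1,4): δ = 38.27°  ✓
  (1,5): δ = 73.67°  ·
  (2,3): δ = 65.88°  ·
  (2,4): δ = 0.59°  ✓
  (2,5): δ = 34.81°  ✓
  (3,4): δ = 114.71°  ·
  (3,5): δ = 79.30°  ·
  (4,5): δ = 144.59°  ·
antipodal pairs: 5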